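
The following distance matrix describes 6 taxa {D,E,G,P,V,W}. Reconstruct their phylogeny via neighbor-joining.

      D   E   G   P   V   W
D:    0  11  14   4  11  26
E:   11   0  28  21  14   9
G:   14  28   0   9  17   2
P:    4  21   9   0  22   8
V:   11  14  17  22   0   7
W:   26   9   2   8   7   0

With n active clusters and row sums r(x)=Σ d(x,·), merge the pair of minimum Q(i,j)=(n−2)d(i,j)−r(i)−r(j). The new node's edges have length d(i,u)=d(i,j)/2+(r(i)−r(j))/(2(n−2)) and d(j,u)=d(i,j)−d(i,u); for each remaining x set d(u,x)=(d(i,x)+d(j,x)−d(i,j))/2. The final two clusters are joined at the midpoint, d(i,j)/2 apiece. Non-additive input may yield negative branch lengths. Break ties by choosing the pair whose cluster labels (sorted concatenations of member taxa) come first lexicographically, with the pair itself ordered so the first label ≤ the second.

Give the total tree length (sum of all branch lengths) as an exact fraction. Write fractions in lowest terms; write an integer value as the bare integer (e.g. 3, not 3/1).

525/16

step 1: merge (D,P) at d=4, Q=-114; branch lengths D→9/4, P→7/4; new cluster DP
  updated: d(DP,E)=14, d(DP,G)=19/2, d(DP,V)=29/2, d(DP,W)=15
step 2: merge (G,W) at d=2, Q=-167/2; branch lengths G→59/12, W→-35/12; new cluster GW
  updated: d(DP,GW)=45/4, d(E,GW)=35/2, d(GW,V)=11
step 3: merge (DP,E) at d=14, Q=-229/4; branch lengths DP→89/16, E→135/16; new cluster DEP
  updated: d(DEP,GW)=59/8, d(DEP,V)=29/4
step 4: merge (DEP,GW) at d=59/8, Q=-205/8; branch lengths DEP→29/16, GW→89/16; new cluster DEGPW
  updated: d(DEGPW,V)=87/16
step 5: merge (DEGPW,V) at d=87/16; branch lengths DEGPW→87/32, V→87/32; new cluster DEGPVW
final tree: ((((D:9/4,P:7/4):89/16,E:135/16):29/16,(G:59/12,W:-35/12):89/16):87/32,V:87/32)
total length: 525/16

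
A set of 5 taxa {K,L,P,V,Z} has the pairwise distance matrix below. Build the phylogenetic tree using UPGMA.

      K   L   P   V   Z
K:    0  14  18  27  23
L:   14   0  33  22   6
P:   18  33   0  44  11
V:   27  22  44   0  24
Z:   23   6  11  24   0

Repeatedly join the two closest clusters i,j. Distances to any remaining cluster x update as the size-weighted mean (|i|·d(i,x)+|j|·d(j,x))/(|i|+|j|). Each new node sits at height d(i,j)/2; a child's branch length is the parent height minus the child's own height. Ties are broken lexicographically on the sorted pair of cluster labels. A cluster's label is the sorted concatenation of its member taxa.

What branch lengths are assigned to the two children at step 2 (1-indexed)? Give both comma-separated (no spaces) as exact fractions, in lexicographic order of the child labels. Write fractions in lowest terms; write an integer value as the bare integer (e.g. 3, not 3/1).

step 1: merge (L,Z) at d=6; branch lengths L→3, Z→3; new cluster LZ
  updated: d(K,LZ)=37/2, d(LZ,P)=22, d(LZ,V)=23
step 2: merge (K,P) at d=18; branch lengths K→9, P→9; new cluster KP
  updated: d(KP,LZ)=81/4, d(KP,V)=71/2
step 3: merge (KP,LZ) at d=81/4; branch lengths KP→9/8, LZ→57/8; new cluster KLPZ
  updated: d(KLPZ,V)=117/4
step 4: merge (KLPZ,V) at d=117/4; branch lengths KLPZ→9/2, V→117/8; new cluster KLPVZ
final tree: (((K:9,P:9):9/8,(L:3,Z:3):57/8):9/2,V:117/8)
total length: 411/8

9,9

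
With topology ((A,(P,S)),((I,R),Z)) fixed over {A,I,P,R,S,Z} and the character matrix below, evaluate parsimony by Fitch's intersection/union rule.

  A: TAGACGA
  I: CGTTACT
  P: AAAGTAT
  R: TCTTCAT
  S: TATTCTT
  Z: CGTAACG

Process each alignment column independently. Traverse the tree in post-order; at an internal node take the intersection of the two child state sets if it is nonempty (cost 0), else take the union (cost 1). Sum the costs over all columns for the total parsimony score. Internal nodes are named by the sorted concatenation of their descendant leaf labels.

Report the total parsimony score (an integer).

PS@0: {A} ∪ {T} = {A,T} (union, +1)
APS@0: {T} ∩ {A,T} = {T} (intersection, +0)
IR@0: {C} ∪ {T} = {C,T} (union, +1)
IRZ@0: {C,T} ∩ {C} = {C} (intersection, +0)
AIPRSZ@0: {T} ∪ {C} = {C,T} (union, +1)
PS@1: {A} ∩ {A} = {A} (intersection, +0)
APS@1: {A} ∩ {A} = {A} (intersection, +0)
IR@1: {G} ∪ {C} = {C,G} (union, +1)
IRZ@1: {C,G} ∩ {G} = {G} (intersection, +0)
AIPRSZ@1: {A} ∪ {G} = {A,G} (union, +1)
PS@2: {A} ∪ {T} = {A,T} (union, +1)
APS@2: {G} ∪ {A,T} = {A,G,T} (union, +1)
IR@2: {T} ∩ {T} = {T} (intersection, +0)
IRZ@2: {T} ∩ {T} = {T} (intersection, +0)
AIPRSZ@2: {A,G,T} ∩ {T} = {T} (intersection, +0)
PS@3: {G} ∪ {T} = {G,T} (union, +1)
APS@3: {A} ∪ {G,T} = {A,G,T} (union, +1)
IR@3: {T} ∩ {T} = {T} (intersection, +0)
IRZ@3: {T} ∪ {A} = {A,T} (union, +1)
AIPRSZ@3: {A,G,T} ∩ {A,T} = {A,T} (intersection, +0)
PS@4: {T} ∪ {C} = {C,T} (union, +1)
APS@4: {C} ∩ {C,T} = {C} (intersection, +0)
IR@4: {A} ∪ {C} = {A,C} (union, +1)
IRZ@4: {A,C} ∩ {A} = {A} (intersection, +0)
AIPRSZ@4: {C} ∪ {A} = {A,C} (union, +1)
PS@5: {A} ∪ {T} = {A,T} (union, +1)
APS@5: {G} ∪ {A,T} = {A,G,T} (union, +1)
IR@5: {C} ∪ {A} = {A,C} (union, +1)
IRZ@5: {A,C} ∩ {C} = {C} (intersection, +0)
AIPRSZ@5: {A,G,T} ∪ {C} = {A,C,G,T} (union, +1)
PS@6: {T} ∩ {T} = {T} (intersection, +0)
APS@6: {A} ∪ {T} = {A,T} (union, +1)
IR@6: {T} ∩ {T} = {T} (intersection, +0)
IRZ@6: {T} ∪ {G} = {G,T} (union, +1)
AIPRSZ@6: {A,T} ∩ {G,T} = {T} (intersection, +0)
per-site changes: [3, 2, 2, 3, 3, 4, 2]; total = 19

19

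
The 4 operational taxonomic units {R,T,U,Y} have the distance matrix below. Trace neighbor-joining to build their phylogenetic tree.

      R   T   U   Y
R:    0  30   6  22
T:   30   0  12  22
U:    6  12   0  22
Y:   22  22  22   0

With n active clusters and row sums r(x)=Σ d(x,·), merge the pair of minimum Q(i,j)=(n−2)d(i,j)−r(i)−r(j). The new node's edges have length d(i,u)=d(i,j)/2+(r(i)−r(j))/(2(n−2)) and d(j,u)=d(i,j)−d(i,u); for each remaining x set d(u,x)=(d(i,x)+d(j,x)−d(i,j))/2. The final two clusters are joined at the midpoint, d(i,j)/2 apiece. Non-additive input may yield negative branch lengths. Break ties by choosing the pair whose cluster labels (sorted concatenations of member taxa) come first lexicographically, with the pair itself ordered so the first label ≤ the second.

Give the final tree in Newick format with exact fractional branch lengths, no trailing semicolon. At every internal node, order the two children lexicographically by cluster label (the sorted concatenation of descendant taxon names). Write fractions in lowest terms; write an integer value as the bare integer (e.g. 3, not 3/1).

(((R:15/2,U:-3/2):15/2,T:21/2):23/4,Y:23/4)

iteration 1: select R,U (d=6, Q=-86); attach at lengths (15/2, -3/2); label the merged cluster RU
  updated: d(RU,T)=18, d(RU,Y)=19
iteration 2: select RU,T (d=18, Q=-59); attach at lengths (15/2, 21/2); label the merged cluster RTU
  updated: d(RTU,Y)=23/2
iteration 3: select RTU,Y (d=23/2); attach at lengths (23/4, 23/4); label the merged cluster RTUY
final tree: (((R:15/2,U:-3/2):15/2,T:21/2):23/4,Y:23/4)
total length: 71/2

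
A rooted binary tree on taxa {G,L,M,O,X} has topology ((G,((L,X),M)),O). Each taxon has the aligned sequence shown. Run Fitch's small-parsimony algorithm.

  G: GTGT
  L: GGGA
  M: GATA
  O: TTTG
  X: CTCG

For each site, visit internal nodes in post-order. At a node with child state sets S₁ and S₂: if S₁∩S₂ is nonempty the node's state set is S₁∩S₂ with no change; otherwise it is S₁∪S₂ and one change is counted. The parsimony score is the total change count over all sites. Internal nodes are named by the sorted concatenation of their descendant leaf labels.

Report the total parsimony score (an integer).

[col 0] LX: children L:{G}, X:{C} ∪→ {C,G}; cost 1
[col 0] LMX: children LX:{C,G}, M:{G} ∩→ {G}; cost 0
[col 0] GLMX: children G:{G}, LMX:{G} ∩→ {G}; cost 0
[col 0] GLMOX: children GLMX:{G}, O:{T} ∪→ {G,T}; cost 1
[col 1] LX: children L:{G}, X:{T} ∪→ {G,T}; cost 1
[col 1] LMX: children LX:{G,T}, M:{A} ∪→ {A,G,T}; cost 1
[col 1] GLMX: children G:{T}, LMX:{A,G,T} ∩→ {T}; cost 0
[col 1] GLMOX: children GLMX:{T}, O:{T} ∩→ {T}; cost 0
[col 2] LX: children L:{G}, X:{C} ∪→ {C,G}; cost 1
[col 2] LMX: children LX:{C,G}, M:{T} ∪→ {C,G,T}; cost 1
[col 2] GLMX: children G:{G}, LMX:{C,G,T} ∩→ {G}; cost 0
[col 2] GLMOX: children GLMX:{G}, O:{T} ∪→ {G,T}; cost 1
[col 3] LX: children L:{A}, X:{G} ∪→ {A,G}; cost 1
[col 3] LMX: children LX:{A,G}, M:{A} ∩→ {A}; cost 0
[col 3] GLMX: children G:{T}, LMX:{A} ∪→ {A,T}; cost 1
[col 3] GLMOX: children GLMX:{A,T}, O:{G} ∪→ {A,G,T}; cost 1
per-site changes: [2, 2, 3, 3]; total = 10

10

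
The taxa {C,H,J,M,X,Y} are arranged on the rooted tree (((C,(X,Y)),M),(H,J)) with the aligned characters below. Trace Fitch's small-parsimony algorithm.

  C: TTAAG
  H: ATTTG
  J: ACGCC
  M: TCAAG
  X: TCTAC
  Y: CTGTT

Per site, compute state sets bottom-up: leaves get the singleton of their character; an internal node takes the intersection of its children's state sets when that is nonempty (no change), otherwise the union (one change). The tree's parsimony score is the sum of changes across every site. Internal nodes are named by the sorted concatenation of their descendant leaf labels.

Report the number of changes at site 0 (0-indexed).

2

XY@0: {T} ∪ {C} = {C,T} (union, +1)
CXY@0: {T} ∩ {C,T} = {T} (intersection, +0)
CMXY@0: {T} ∩ {T} = {T} (intersection, +0)
HJ@0: {A} ∩ {A} = {A} (intersection, +0)
CHJMXY@0: {T} ∪ {A} = {A,T} (union, +1)
XY@1: {C} ∪ {T} = {C,T} (union, +1)
CXY@1: {T} ∩ {C,T} = {T} (intersection, +0)
CMXY@1: {T} ∪ {C} = {C,T} (union, +1)
HJ@1: {T} ∪ {C} = {C,T} (union, +1)
CHJMXY@1: {C,T} ∩ {C,T} = {C,T} (intersection, +0)
XY@2: {T} ∪ {G} = {G,T} (union, +1)
CXY@2: {A} ∪ {G,T} = {A,G,T} (union, +1)
CMXY@2: {A,G,T} ∩ {A} = {A} (intersection, +0)
HJ@2: {T} ∪ {G} = {G,T} (union, +1)
CHJMXY@2: {A} ∪ {G,T} = {A,G,T} (union, +1)
XY@3: {A} ∪ {T} = {A,T} (union, +1)
CXY@3: {A} ∩ {A,T} = {A} (intersection, +0)
CMXY@3: {A} ∩ {A} = {A} (intersection, +0)
HJ@3: {T} ∪ {C} = {C,T} (union, +1)
CHJMXY@3: {A} ∪ {C,T} = {A,C,T} (union, +1)
XY@4: {C} ∪ {T} = {C,T} (union, +1)
CXY@4: {G} ∪ {C,T} = {C,G,T} (union, +1)
CMXY@4: {C,G,T} ∩ {G} = {G} (intersection, +0)
HJ@4: {G} ∪ {C} = {C,G} (union, +1)
CHJMXY@4: {G} ∩ {C,G} = {G} (intersection, +0)
per-site changes: [2, 3, 4, 3, 3]; total = 15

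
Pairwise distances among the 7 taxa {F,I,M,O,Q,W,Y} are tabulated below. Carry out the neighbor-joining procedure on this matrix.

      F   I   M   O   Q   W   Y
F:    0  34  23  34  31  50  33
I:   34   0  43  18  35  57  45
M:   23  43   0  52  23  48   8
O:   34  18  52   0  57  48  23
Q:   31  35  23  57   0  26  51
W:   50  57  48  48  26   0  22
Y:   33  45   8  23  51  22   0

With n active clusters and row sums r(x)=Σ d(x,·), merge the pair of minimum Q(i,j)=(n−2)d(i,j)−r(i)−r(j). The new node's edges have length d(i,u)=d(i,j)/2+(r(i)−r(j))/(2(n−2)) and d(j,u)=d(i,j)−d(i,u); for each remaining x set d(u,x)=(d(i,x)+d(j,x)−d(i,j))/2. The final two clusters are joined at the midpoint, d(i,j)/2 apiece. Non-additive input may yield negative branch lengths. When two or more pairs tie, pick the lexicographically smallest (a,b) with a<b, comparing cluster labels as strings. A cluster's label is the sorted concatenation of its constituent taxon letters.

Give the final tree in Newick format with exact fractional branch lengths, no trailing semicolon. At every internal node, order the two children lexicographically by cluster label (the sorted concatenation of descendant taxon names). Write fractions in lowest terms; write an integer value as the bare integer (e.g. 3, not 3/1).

1. join I+O (d=18, Q=-374) ⇒ IO; edges |I|=9, |O|=9
  updated: d(F,IO)=25, d(IO,M)=77/2, d(IO,Q)=37, d(IO,W)=87/2, d(IO,Y)=25
2. join Q+W (d=26, Q=-507/2) ⇒ QW; edges |Q|=165/16, |W|=251/16
  updated: d(F,QW)=55/2, d(IO,QW)=109/4, d(M,QW)=45/2, d(QW,Y)=47/2
3. join M+Y (d=8, Q=-315/2) ⇒ MY; edges |M|=53/12, |Y|=43/12
  updated: d(F,MY)=24, d(IO,MY)=111/4, d(MY,QW)=19
4. join F+IO (d=25, Q=-213/2) ⇒ FIO; edges |F|=93/8, |IO|=107/8
  updated: d(FIO,MY)=107/8, d(FIO,QW)=119/8
5. join FIO+MY (d=107/8, Q=-189/4) ⇒ FIMOY; edges |FIO|=37/8, |MY|=35/4
  updated: d(FIMOY,QW)=41/4
6. join FIMOY+QW (d=41/4) ⇒ FIMOQWY; edges |FIMOY|=41/8, |QW|=41/8
final tree: (((F:93/8,(I:9,O:9):107/8):37/8,(M:53/12,Y:43/12):35/4):41/8,(Q:165/16,W:251/16):41/8)
total length: 805/8

(((F:93/8,(I:9,O:9):107/8):37/8,(M:53/12,Y:43/12):35/4):41/8,(Q:165/16,W:251/16):41/8)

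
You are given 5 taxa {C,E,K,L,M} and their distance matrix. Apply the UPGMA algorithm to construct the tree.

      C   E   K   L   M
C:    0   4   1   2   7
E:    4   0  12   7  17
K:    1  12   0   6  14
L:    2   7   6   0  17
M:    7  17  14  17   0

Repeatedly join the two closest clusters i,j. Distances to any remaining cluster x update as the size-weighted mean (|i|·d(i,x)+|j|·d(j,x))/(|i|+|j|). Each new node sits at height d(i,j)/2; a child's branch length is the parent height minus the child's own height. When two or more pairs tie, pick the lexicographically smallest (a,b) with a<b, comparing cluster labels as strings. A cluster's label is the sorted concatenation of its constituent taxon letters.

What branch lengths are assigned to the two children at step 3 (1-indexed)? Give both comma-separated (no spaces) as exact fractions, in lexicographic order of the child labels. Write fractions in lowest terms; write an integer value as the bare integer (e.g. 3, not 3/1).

1. join C+K (d=1) ⇒ CK; edges |C|=1/2, |K|=1/2
  updated: d(CK,E)=8, d(CK,L)=4, d(CK,M)=21/2
2. join CK+L (d=4) ⇒ CKL; edges |CK|=3/2, |L|=2
  updated: d(CKL,E)=23/3, d(CKL,M)=38/3
3. join CKL+E (d=23/3) ⇒ CEKL; edges |CKL|=11/6, |E|=23/6
  updated: d(CEKL,M)=55/4
4. join CEKL+M (d=55/4) ⇒ CEKLM; edges |CEKL|=73/24, |M|=55/8
final tree: ((((C:1/2,K:1/2):3/2,L:2):11/6,E:23/6):73/24,M:55/8)
total length: 241/12

11/6,23/6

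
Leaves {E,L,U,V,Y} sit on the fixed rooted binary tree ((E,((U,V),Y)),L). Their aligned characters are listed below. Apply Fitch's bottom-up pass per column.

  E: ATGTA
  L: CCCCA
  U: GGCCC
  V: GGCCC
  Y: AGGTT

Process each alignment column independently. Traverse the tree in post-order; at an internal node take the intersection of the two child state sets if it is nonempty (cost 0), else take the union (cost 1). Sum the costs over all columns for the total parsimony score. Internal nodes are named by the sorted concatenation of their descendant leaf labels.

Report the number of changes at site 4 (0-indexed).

2

UV@0: {G} ∩ {G} = {G} (intersection, +0)
UVY@0: {G} ∪ {A} = {A,G} (union, +1)
EUVY@0: {A} ∩ {A,G} = {A} (intersection, +0)
ELUVY@0: {A} ∪ {C} = {A,C} (union, +1)
UV@1: {G} ∩ {G} = {G} (intersection, +0)
UVY@1: {G} ∩ {G} = {G} (intersection, +0)
EUVY@1: {T} ∪ {G} = {G,T} (union, +1)
ELUVY@1: {G,T} ∪ {C} = {C,G,T} (union, +1)
UV@2: {C} ∩ {C} = {C} (intersection, +0)
UVY@2: {C} ∪ {G} = {C,G} (union, +1)
EUVY@2: {G} ∩ {C,G} = {G} (intersection, +0)
ELUVY@2: {G} ∪ {C} = {C,G} (union, +1)
UV@3: {C} ∩ {C} = {C} (intersection, +0)
UVY@3: {C} ∪ {T} = {C,T} (union, +1)
EUVY@3: {T} ∩ {C,T} = {T} (intersection, +0)
ELUVY@3: {T} ∪ {C} = {C,T} (union, +1)
UV@4: {C} ∩ {C} = {C} (intersection, +0)
UVY@4: {C} ∪ {T} = {C,T} (union, +1)
EUVY@4: {A} ∪ {C,T} = {A,C,T} (union, +1)
ELUVY@4: {A,C,T} ∩ {A} = {A} (intersection, +0)
per-site changes: [2, 2, 2, 2, 2]; total = 10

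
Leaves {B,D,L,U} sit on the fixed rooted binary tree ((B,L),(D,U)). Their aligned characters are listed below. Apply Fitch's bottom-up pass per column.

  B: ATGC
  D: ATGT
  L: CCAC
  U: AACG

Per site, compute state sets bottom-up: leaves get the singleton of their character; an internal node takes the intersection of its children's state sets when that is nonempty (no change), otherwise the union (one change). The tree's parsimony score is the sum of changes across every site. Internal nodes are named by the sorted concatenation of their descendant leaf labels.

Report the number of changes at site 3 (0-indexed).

2

[col 0] BL: children B:{A}, L:{C} ∪→ {A,C}; cost 1
[col 0] DU: children D:{A}, U:{A} ∩→ {A}; cost 0
[col 0] BDLU: children BL:{A,C}, DU:{A} ∩→ {A}; cost 0
[col 1] BL: children B:{T}, L:{C} ∪→ {C,T}; cost 1
[col 1] DU: children D:{T}, U:{A} ∪→ {A,T}; cost 1
[col 1] BDLU: children BL:{C,T}, DU:{A,T} ∩→ {T}; cost 0
[col 2] BL: children B:{G}, L:{A} ∪→ {A,G}; cost 1
[col 2] DU: children D:{G}, U:{C} ∪→ {C,G}; cost 1
[col 2] BDLU: children BL:{A,G}, DU:{C,G} ∩→ {G}; cost 0
[col 3] BL: children B:{C}, L:{C} ∩→ {C}; cost 0
[col 3] DU: children D:{T}, U:{G} ∪→ {G,T}; cost 1
[col 3] BDLU: children BL:{C}, DU:{G,T} ∪→ {C,G,T}; cost 1
per-site changes: [1, 2, 2, 2]; total = 7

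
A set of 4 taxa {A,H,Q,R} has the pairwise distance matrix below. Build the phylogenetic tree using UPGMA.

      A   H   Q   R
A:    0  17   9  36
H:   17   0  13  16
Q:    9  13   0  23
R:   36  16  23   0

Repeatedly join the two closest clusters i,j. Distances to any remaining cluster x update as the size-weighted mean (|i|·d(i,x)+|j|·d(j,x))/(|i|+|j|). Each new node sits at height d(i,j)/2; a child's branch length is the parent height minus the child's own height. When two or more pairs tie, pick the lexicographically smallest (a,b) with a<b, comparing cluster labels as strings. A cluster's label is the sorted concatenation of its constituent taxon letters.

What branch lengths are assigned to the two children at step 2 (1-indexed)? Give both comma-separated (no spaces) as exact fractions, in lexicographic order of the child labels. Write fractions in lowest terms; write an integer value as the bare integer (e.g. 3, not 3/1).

3,15/2

iteration 1: select A,Q (d=9); attach at lengths (9/2, 9/2); label the merged cluster AQ
  updated: d(AQ,H)=15, d(AQ,R)=59/2
iteration 2: select AQ,H (d=15); attach at lengths (3, 15/2); label the merged cluster AHQ
  updated: d(AHQ,R)=25
iteration 3: select AHQ,R (d=25); attach at lengths (5, 25/2); label the merged cluster AHQR
final tree: (((A:9/2,Q:9/2):3,H:15/2):5,R:25/2)
total length: 37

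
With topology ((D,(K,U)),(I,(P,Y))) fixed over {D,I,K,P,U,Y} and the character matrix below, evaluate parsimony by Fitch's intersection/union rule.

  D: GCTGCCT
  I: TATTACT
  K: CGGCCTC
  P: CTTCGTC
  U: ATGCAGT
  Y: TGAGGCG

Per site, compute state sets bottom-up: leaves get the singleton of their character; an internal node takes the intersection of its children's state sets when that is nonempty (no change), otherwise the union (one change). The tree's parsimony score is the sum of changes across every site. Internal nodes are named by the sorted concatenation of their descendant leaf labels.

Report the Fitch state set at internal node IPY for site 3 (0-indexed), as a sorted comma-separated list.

[col 0] KU: children K:{C}, U:{A} ∪→ {A,C}; cost 1
[col 0] DKU: children D:{G}, KU:{A,C} ∪→ {A,C,G}; cost 1
[col 0] PY: children P:{C}, Y:{T} ∪→ {C,T}; cost 1
[col 0] IPY: children I:{T}, PY:{C,T} ∩→ {T}; cost 0
[col 0] DIKPUY: children DKU:{A,C,G}, IPY:{T} ∪→ {A,C,G,T}; cost 1
[col 1] KU: children K:{G}, U:{T} ∪→ {G,T}; cost 1
[col 1] DKU: children D:{C}, KU:{G,T} ∪→ {C,G,T}; cost 1
[col 1] PY: children P:{T}, Y:{G} ∪→ {G,T}; cost 1
[col 1] IPY: children I:{A}, PY:{G,T} ∪→ {A,G,T}; cost 1
[col 1] DIKPUY: children DKU:{C,G,T}, IPY:{A,G,T} ∩→ {G,T}; cost 0
[col 2] KU: children K:{G}, U:{G} ∩→ {G}; cost 0
[col 2] DKU: children D:{T}, KU:{G} ∪→ {G,T}; cost 1
[col 2] PY: children P:{T}, Y:{A} ∪→ {A,T}; cost 1
[col 2] IPY: children I:{T}, PY:{A,T} ∩→ {T}; cost 0
[col 2] DIKPUY: children DKU:{G,T}, IPY:{T} ∩→ {T}; cost 0
[col 3] KU: children K:{C}, U:{C} ∩→ {C}; cost 0
[col 3] DKU: children D:{G}, KU:{C} ∪→ {C,G}; cost 1
[col 3] PY: children P:{C}, Y:{G} ∪→ {C,G}; cost 1
[col 3] IPY: children I:{T}, PY:{C,G} ∪→ {C,G,T}; cost 1
[col 3] DIKPUY: children DKU:{C,G}, IPY:{C,G,T} ∩→ {C,G}; cost 0
[col 4] KU: children K:{C}, U:{A} ∪→ {A,C}; cost 1
[col 4] DKU: children D:{C}, KU:{A,C} ∩→ {C}; cost 0
[col 4] PY: children P:{G}, Y:{G} ∩→ {G}; cost 0
[col 4] IPY: children I:{A}, PY:{G} ∪→ {A,G}; cost 1
[col 4] DIKPUY: children DKU:{C}, IPY:{A,G} ∪→ {A,C,G}; cost 1
[col 5] KU: children K:{T}, U:{G} ∪→ {G,T}; cost 1
[col 5] DKU: children D:{C}, KU:{G,T} ∪→ {C,G,T}; cost 1
[col 5] PY: children P:{T}, Y:{C} ∪→ {C,T}; cost 1
[col 5] IPY: children I:{C}, PY:{C,T} ∩→ {C}; cost 0
[col 5] DIKPUY: children DKU:{C,G,T}, IPY:{C} ∩→ {C}; cost 0
[col 6] KU: children K:{C}, U:{T} ∪→ {C,T}; cost 1
[col 6] DKU: children D:{T}, KU:{C,T} ∩→ {T}; cost 0
[col 6] PY: children P:{C}, Y:{G} ∪→ {C,G}; cost 1
[col 6] IPY: children I:{T}, PY:{C,G} ∪→ {C,G,T}; cost 1
[col 6] DIKPUY: children DKU:{T}, IPY:{C,G,T} ∩→ {T}; cost 0
per-site changes: [4, 4, 2, 3, 3, 3, 3]; total = 22

C,G,T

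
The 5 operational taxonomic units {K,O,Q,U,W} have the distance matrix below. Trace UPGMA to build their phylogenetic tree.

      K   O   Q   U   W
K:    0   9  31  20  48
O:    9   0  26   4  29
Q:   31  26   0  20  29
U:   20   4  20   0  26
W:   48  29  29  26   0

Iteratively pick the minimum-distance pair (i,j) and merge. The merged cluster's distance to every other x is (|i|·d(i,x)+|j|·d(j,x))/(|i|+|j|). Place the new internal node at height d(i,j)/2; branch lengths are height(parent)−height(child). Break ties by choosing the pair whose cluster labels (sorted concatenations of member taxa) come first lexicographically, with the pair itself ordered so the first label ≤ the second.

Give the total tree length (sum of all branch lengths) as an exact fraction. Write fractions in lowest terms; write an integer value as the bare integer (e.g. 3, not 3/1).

661/12

step 1: merge (O,U) at d=4; branch lengths O→2, U→2; new cluster OU
  updated: d(K,OU)=29/2, d(OU,Q)=23, d(OU,W)=55/2
step 2: merge (K,OU) at d=29/2; branch lengths K→29/4, OU→21/4; new cluster KOU
  updated: d(KOU,Q)=77/3, d(KOU,W)=103/3
step 3: merge (KOU,Q) at d=77/3; branch lengths KOU→67/12, Q→77/6; new cluster KOQU
  updated: d(KOQU,W)=33
step 4: merge (KOQU,W) at d=33; branch lengths KOQU→11/3, W→33/2; new cluster KOQUW
final tree: (((K:29/4,(O:2,U:2):21/4):67/12,Q:77/6):11/3,W:33/2)
total length: 661/12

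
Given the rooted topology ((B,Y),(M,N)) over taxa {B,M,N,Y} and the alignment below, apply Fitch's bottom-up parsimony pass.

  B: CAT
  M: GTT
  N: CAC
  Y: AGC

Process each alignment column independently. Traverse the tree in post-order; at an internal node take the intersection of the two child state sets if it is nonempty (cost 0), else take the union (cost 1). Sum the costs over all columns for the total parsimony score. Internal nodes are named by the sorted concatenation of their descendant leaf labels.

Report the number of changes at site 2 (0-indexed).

2

BY@0: {C} ∪ {A} = {A,C} (union, +1)
MN@0: {G} ∪ {C} = {C,G} (union, +1)
BMNY@0: {A,C} ∩ {C,G} = {C} (intersection, +0)
BY@1: {A} ∪ {G} = {A,G} (union, +1)
MN@1: {T} ∪ {A} = {A,T} (union, +1)
BMNY@1: {A,G} ∩ {A,T} = {A} (intersection, +0)
BY@2: {T} ∪ {C} = {C,T} (union, +1)
MN@2: {T} ∪ {C} = {C,T} (union, +1)
BMNY@2: {C,T} ∩ {C,T} = {C,T} (intersection, +0)
per-site changes: [2, 2, 2]; total = 6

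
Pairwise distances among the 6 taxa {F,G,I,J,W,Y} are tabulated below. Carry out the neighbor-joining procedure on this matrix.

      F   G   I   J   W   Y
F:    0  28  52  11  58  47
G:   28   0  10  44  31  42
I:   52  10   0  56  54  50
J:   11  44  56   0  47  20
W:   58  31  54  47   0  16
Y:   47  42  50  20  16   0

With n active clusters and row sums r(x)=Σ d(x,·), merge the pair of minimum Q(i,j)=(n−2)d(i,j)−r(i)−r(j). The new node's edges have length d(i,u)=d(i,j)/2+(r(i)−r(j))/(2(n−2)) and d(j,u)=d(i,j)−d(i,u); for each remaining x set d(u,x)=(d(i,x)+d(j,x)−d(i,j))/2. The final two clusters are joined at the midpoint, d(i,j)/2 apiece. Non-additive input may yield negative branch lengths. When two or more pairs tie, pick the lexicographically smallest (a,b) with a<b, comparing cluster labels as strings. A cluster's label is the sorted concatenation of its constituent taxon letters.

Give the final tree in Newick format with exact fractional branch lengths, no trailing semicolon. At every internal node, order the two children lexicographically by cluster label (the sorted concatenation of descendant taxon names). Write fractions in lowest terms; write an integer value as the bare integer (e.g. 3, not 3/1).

1. join G+I (d=10, Q=-337) ⇒ GI; edges |G|=-27/8, |I|=107/8
  updated: d(F,GI)=35, d(GI,J)=45, d(GI,W)=75/2, d(GI,Y)=41
2. join F+J (d=11, Q=-241) ⇒ FJ; edges |F|=61/6, |J|=5/6
  updated: d(FJ,GI)=69/2, d(FJ,W)=47, d(FJ,Y)=28
3. join FJ+GI (d=69/2, Q=-307/2) ⇒ FGIJ; edges |FJ|=131/8, |GI|=145/8
  updated: d(FGIJ,W)=25, d(FGIJ,Y)=69/4
4. join FGIJ+W (d=25, Q=-233/4) ⇒ FGIJW; edges |FGIJ|=105/8, |W|=95/8
  updated: d(FGIJW,Y)=33/8
5. join FGIJW+Y (d=33/8) ⇒ FGIJWY; edges |FGIJW|=33/16, |Y|=33/16
final tree: ((((F:61/6,J:5/6):131/8,(G:-27/8,I:107/8):145/8):105/8,W:95/8):33/16,Y:33/16)
total length: 677/8

((((F:61/6,J:5/6):131/8,(G:-27/8,I:107/8):145/8):105/8,W:95/8):33/16,Y:33/16)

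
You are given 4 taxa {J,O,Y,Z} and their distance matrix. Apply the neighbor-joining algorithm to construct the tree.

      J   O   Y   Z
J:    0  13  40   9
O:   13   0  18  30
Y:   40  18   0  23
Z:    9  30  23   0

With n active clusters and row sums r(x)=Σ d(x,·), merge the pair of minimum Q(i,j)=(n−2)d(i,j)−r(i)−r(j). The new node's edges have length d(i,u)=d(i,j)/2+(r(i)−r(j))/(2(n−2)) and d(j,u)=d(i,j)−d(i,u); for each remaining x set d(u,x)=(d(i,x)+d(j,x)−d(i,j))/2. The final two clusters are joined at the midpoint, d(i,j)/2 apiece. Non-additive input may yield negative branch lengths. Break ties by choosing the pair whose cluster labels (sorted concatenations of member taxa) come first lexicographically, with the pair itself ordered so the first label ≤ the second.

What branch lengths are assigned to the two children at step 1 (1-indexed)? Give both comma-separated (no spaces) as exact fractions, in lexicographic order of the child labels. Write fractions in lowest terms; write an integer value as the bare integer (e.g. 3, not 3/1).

step 1: merge (J,Z) at d=9, Q=-106; branch lengths J→9/2, Z→9/2; new cluster JZ
  updated: d(JZ,O)=17, d(JZ,Y)=27
step 2: merge (JZ,O) at d=17, Q=-62; branch lengths JZ→13, O→4; new cluster JOZ
  updated: d(JOZ,Y)=14
step 3: merge (JOZ,Y) at d=14; branch lengths JOZ→7, Y→7; new cluster JOYZ
final tree: (((J:9/2,Z:9/2):13,O:4):7,Y:7)
total length: 40

9/2,9/2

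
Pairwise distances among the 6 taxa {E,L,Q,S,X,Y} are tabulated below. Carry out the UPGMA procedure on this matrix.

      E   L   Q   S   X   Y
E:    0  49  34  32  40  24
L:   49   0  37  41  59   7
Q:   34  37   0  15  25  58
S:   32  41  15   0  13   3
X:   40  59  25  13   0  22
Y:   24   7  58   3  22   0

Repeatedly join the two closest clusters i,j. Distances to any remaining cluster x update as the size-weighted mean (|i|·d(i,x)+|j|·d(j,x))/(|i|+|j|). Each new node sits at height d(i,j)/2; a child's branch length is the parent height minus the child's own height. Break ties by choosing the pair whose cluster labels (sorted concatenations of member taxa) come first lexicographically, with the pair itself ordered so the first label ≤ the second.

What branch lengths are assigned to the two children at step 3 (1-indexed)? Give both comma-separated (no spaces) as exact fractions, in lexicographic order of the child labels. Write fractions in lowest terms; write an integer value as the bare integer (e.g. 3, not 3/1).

step 1: merge (S,Y) at d=3; branch lengths S→3/2, Y→3/2; new cluster SY
  updated: d(E,SY)=28, d(L,SY)=24, d(Q,SY)=73/2, d(SY,X)=35/2
step 2: merge (SY,X) at d=35/2; branch lengths SY→29/4, X→35/4; new cluster SXY
  updated: d(E,SXY)=32, d(L,SXY)=107/3, d(Q,SXY)=98/3
step 3: merge (E,SXY) at d=32; branch lengths E→16, SXY→29/4; new cluster ESXY
  updated: d(ESXY,L)=39, d(ESXY,Q)=33
step 4: merge (ESXY,Q) at d=33; branch lengths ESXY→1/2, Q→33/2; new cluster EQSXY
  updated: d(EQSXY,L)=193/5
step 5: merge (EQSXY,L) at d=193/5; branch lengths EQSXY→14/5, L→193/10; new cluster ELQSXY
final tree: (((E:16,((S:3/2,Y:3/2):29/4,X:35/4):29/4):1/2,Q:33/2):14/5,L:193/10)
total length: 1627/20

16,29/4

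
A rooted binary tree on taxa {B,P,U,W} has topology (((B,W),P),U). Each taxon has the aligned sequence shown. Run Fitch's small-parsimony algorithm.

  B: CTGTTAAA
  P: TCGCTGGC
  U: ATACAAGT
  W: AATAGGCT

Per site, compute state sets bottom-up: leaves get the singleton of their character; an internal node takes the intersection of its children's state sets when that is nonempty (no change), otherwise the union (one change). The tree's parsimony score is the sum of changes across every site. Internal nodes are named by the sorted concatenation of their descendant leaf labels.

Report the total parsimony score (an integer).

16

[col 0] BW: children B:{C}, W:{A} ∪→ {A,C}; cost 1
[col 0] BPW: children BW:{A,C}, P:{T} ∪→ {A,C,T}; cost 1
[col 0] BPUW: children BPW:{A,C,T}, U:{A} ∩→ {A}; cost 0
[col 1] BW: children B:{T}, W:{A} ∪→ {A,T}; cost 1
[col 1] BPW: children BW:{A,T}, P:{C} ∪→ {A,C,T}; cost 1
[col 1] BPUW: children BPW:{A,C,T}, U:{T} ∩→ {T}; cost 0
[col 2] BW: children B:{G}, W:{T} ∪→ {G,T}; cost 1
[col 2] BPW: children BW:{G,T}, P:{G} ∩→ {G}; cost 0
[col 2] BPUW: children BPW:{G}, U:{A} ∪→ {A,G}; cost 1
[col 3] BW: children B:{T}, W:{A} ∪→ {A,T}; cost 1
[col 3] BPW: children BW:{A,T}, P:{C} ∪→ {A,C,T}; cost 1
[col 3] BPUW: children BPW:{A,C,T}, U:{C} ∩→ {C}; cost 0
[col 4] BW: children B:{T}, W:{G} ∪→ {G,T}; cost 1
[col 4] BPW: children BW:{G,T}, P:{T} ∩→ {T}; cost 0
[col 4] BPUW: children BPW:{T}, U:{A} ∪→ {A,T}; cost 1
[col 5] BW: children B:{A}, W:{G} ∪→ {A,G}; cost 1
[col 5] BPW: children BW:{A,G}, P:{G} ∩→ {G}; cost 0
[col 5] BPUW: children BPW:{G}, U:{A} ∪→ {A,G}; cost 1
[col 6] BW: children B:{A}, W:{C} ∪→ {A,C}; cost 1
[col 6] BPW: children BW:{A,C}, P:{G} ∪→ {A,C,G}; cost 1
[col 6] BPUW: children BPW:{A,C,G}, U:{G} ∩→ {G}; cost 0
[col 7] BW: children B:{A}, W:{T} ∪→ {A,T}; cost 1
[col 7] BPW: children BW:{A,T}, P:{C} ∪→ {A,C,T}; cost 1
[col 7] BPUW: children BPW:{A,C,T}, U:{T} ∩→ {T}; cost 0
per-site changes: [2, 2, 2, 2, 2, 2, 2, 2]; total = 16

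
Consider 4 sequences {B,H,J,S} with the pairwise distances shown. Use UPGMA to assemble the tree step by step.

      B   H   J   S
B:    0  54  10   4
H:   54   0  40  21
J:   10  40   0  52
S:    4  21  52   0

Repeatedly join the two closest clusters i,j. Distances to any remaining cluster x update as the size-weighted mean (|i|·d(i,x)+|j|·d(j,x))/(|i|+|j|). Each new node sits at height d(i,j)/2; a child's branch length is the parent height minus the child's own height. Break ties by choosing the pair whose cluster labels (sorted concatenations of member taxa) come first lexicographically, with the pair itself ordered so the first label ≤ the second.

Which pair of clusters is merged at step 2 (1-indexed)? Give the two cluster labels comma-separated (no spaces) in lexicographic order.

BS,J

iteration 1: select B,S (d=4); attach at lengths (2, 2); label the merged cluster BS
  updated: d(BS,H)=75/2, d(BS,J)=31
iteration 2: select BS,J (d=31); attach at lengths (27/2, 31/2); label the merged cluster BJS
  updated: d(BJS,H)=115/3
iteration 3: select BJS,H (d=115/3); attach at lengths (11/3, 115/6); label the merged cluster BHJS
final tree: (((B:2,S:2):27/2,J:31/2):11/3,H:115/6)
total length: 335/6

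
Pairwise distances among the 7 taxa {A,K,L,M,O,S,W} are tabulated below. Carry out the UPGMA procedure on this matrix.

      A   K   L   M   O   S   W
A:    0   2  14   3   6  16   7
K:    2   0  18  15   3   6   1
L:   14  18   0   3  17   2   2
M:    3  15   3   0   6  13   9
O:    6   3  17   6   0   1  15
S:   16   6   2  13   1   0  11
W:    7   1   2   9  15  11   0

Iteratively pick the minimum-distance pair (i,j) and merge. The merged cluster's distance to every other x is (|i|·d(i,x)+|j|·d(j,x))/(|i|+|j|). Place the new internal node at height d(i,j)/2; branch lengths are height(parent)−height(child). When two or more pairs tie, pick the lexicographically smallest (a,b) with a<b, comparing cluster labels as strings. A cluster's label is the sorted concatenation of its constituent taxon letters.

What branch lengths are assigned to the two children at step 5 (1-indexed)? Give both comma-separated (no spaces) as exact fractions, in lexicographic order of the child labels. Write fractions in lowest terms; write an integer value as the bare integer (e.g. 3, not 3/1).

1/2,37/8

iteration 1: select K,W (d=1); attach at lengths (1/2, 1/2); label the merged cluster KW
  updated: d(A,KW)=9/2, d(KW,L)=10, d(KW,M)=12, d(KW,O)=9, d(KW,S)=17/2
iteration 2: select O,S (d=1); attach at lengths (1/2, 1/2); label the merged cluster OS
  updated: d(A,OS)=11, d(KW,OS)=35/4, d(L,OS)=19/2, d(M,OS)=19/2
iteration 3: select A,M (d=3); attach at lengths (3/2, 3/2); label the merged cluster AM
  updated: d(AM,KW)=33/4, d(AM,L)=17/2, d(AM,OS)=41/4
iteration 4: select AM,KW (d=33/4); attach at lengths (21/8, 29/8); label the merged cluster AKMW
  updated: d(AKMW,L)=37/4, d(AKMW,OS)=19/2
iteration 5: select AKMW,L (d=37/4); attach at lengths (1/2, 37/8); label the merged cluster AKLMW
  updated: d(AKLMW,OS)=19/2
iteration 6: select AKLMW,OS (d=19/2); attach at lengths (1/8, 17/4); label the merged cluster AKLMOSW
final tree: ((((A:3/2,M:3/2):21/8,(K:1/2,W:1/2):29/8):1/2,L:37/8):1/8,(O:1/2,S:1/2):17/4)
total length: 83/4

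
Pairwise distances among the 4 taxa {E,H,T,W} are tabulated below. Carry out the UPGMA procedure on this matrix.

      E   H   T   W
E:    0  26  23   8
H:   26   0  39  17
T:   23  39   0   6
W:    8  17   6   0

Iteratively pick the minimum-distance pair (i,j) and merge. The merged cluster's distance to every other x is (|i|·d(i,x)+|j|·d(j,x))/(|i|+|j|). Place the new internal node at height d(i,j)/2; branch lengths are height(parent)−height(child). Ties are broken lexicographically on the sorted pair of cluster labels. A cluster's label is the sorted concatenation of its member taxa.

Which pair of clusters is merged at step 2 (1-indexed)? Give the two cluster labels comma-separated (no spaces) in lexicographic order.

iteration 1: select T,W (d=6); attach at lengths (3, 3); label the merged cluster TW
  updated: d(E,TW)=31/2, d(H,TW)=28
iteration 2: select E,TW (d=31/2); attach at lengths (31/4, 19/4); label the merged cluster ETW
  updated: d(ETW,H)=82/3
iteration 3: select ETW,H (d=82/3); attach at lengths (71/12, 41/3); label the merged cluster EHTW
final tree: ((E:31/4,(T:3,W:3):19/4):71/12,H:41/3)
total length: 457/12

E,TW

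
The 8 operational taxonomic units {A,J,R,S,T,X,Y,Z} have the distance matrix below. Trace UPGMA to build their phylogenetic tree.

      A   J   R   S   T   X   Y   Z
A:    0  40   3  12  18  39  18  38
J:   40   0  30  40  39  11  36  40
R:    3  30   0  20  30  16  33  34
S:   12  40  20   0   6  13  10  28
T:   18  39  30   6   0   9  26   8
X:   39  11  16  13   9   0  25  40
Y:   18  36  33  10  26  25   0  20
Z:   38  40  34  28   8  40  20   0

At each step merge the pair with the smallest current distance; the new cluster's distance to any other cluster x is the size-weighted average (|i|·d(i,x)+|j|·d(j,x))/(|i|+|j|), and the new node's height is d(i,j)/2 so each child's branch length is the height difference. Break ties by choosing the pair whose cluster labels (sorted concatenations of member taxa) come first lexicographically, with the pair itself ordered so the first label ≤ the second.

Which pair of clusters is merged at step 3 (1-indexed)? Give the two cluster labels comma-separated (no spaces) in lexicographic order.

1. join A+R (d=3) ⇒ AR; edges |A|=3/2, |R|=3/2
  updated: d(AR,J)=35, d(AR,S)=16, d(AR,T)=24, d(AR,X)=55/2, d(AR,Y)=51/2, d(AR,Z)=36
2. join S+T (d=6) ⇒ ST; edges |S|=3, |T|=3
  updated: d(AR,ST)=20, d(J,ST)=79/2, d(ST,X)=11, d(ST,Y)=18, d(ST,Z)=18
3. join J+X (d=11) ⇒ JX; edges |J|=11/2, |X|=11/2
  updated: d(AR,JX)=125/4, d(JX,ST)=101/4, d(JX,Y)=61/2, d(JX,Z)=40
4. join ST+Y (d=18) ⇒ STY; edges |ST|=6, |Y|=9
  updated: d(AR,STY)=131/6, d(JX,STY)=27, d(STY,Z)=56/3
5. join STY+Z (d=56/3) ⇒ STYZ; edges |STY|=1/3, |Z|=28/3
  updated: d(AR,STYZ)=203/8, d(JX,STYZ)=121/4
6. join AR+STYZ (d=203/8) ⇒ ARSTYZ; edges |AR|=179/16, |STYZ|=161/48
  updated: d(ARSTYZ,JX)=367/12
7. join ARSTYZ+JX (d=367/12) ⇒ AJRSTXYZ; edges |ARSTYZ|=125/48, |JX|=235/24
final tree: (((A:3/2,R:3/2):179/16,(((S:3,T:3):6,Y:9):1/3,Z:28/3):161/48):125/48,(J:11/2,X:11/2):235/24)
total length: 3437/48

J,X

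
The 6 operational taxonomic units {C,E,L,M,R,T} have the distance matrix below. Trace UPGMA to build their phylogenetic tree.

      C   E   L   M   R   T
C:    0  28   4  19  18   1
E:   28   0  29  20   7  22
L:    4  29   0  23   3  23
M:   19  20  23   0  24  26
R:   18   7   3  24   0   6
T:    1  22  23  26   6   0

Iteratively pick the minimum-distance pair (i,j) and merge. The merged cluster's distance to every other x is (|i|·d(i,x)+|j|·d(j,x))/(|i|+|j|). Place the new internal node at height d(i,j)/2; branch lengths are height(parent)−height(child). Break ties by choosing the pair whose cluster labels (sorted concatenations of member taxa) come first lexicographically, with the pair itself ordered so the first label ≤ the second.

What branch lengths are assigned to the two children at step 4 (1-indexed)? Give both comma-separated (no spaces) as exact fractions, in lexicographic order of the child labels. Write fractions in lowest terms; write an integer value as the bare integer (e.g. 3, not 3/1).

1. join C+T (d=1) ⇒ CT; edges |C|=1/2, |T|=1/2
  updated: d(CT,E)=25, d(CT,L)=27/2, d(CT,M)=45/2, d(CT,R)=12
2. join L+R (d=3) ⇒ LR; edges |L|=3/2, |R|=3/2
  updated: d(CT,LR)=51/4, d(E,LR)=18, d(LR,M)=47/2
3. join CT+LR (d=51/4) ⇒ CLRT; edges |CT|=47/8, |LR|=39/8
  updated: d(CLRT,E)=43/2, d(CLRT,M)=23
4. join E+M (d=20) ⇒ EM; edges |E|=10, |M|=10
  updated: d(CLRT,EM)=89/4
5. join CLRT+EM (d=89/4) ⇒ CELMRT; edges |CLRT|=19/4, |EM|=9/8
final tree: (((C:1/2,T:1/2):47/8,(L:3/2,R:3/2):39/8):19/4,(E:10,M:10):9/8)
total length: 325/8

10,10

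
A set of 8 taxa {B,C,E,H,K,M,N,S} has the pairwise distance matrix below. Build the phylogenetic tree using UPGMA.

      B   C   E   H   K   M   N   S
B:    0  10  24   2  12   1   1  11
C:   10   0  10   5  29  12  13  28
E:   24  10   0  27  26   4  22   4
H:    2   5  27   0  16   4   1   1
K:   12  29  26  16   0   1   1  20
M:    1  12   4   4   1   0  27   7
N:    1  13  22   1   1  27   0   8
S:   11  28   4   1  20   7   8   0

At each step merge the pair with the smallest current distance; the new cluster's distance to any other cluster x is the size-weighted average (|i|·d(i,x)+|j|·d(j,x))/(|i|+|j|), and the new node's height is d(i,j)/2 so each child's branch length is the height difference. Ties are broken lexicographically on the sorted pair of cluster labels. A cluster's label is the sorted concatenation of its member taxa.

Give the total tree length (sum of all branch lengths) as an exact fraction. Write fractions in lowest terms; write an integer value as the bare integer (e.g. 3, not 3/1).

496/15

1. join B+M (d=1) ⇒ BM; edges |B|=1/2, |M|=1/2
  updated: d(BM,C)=11, d(BM,E)=14, d(BM,H)=3, d(BM,K)=13/2, d(BM,N)=14, d(BM,S)=9
2. join H+N (d=1) ⇒ HN; edges |H|=1/2, |N|=1/2
  updated: d(BM,HN)=17/2, d(C,HN)=9, d(E,HN)=49/2, d(HN,K)=17/2, d(HN,S)=9/2
3. join E+S (d=4) ⇒ ES; edges |E|=2, |S|=2
  updated: d(BM,ES)=23/2, d(C,ES)=19, d(ES,HN)=29/2, d(ES,K)=23
4. join BM+K (d=13/2) ⇒ BKM; edges |BM|=11/4, |K|=13/4
  updated: d(BKM,C)=17, d(BKM,ES)=46/3, d(BKM,HN)=17/2
5. join BKM+HN (d=17/2) ⇒ BHKMN; edges |BKM|=1, |HN|=15/4
  updated: d(BHKMN,C)=69/5, d(BHKMN,ES)=15
6. join BHKMN+C (d=69/5) ⇒ BCHKMN; edges |BHKMN|=53/20, |C|=69/10
  updated: d(BCHKMN,ES)=47/3
7. join BCHKMN+ES (d=47/3) ⇒ BCEHKMNS; edges |BCHKMN|=14/15, |ES|=35/6
final tree: (((((B:1/2,M:1/2):11/4,K:13/4):1,(H:1/2,N:1/2):15/4):53/20,C:69/10):14/15,(E:2,S:2):35/6)
total length: 496/15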